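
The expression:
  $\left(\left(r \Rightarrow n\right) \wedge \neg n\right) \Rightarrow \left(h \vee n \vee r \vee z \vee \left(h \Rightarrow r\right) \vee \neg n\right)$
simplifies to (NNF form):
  $\text{True}$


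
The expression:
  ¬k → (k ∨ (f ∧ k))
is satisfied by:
  {k: True}


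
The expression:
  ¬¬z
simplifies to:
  z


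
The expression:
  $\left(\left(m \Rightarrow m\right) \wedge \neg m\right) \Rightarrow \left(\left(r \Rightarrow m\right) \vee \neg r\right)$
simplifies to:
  $m \vee \neg r$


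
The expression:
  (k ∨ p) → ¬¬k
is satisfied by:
  {k: True, p: False}
  {p: False, k: False}
  {p: True, k: True}


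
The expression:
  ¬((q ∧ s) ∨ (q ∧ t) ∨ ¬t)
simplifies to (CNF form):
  t ∧ ¬q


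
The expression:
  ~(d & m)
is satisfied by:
  {m: False, d: False}
  {d: True, m: False}
  {m: True, d: False}


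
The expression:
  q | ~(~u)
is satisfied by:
  {q: True, u: True}
  {q: True, u: False}
  {u: True, q: False}


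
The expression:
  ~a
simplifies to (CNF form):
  ~a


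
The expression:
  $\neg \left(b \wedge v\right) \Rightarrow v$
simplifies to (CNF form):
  $v$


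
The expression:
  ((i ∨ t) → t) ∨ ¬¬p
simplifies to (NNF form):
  p ∨ t ∨ ¬i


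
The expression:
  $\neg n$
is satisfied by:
  {n: False}


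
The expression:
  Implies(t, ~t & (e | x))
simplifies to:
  ~t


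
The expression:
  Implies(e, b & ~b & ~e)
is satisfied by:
  {e: False}


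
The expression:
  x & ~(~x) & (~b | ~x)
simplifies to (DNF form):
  x & ~b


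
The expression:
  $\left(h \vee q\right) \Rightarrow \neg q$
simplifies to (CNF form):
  $\neg q$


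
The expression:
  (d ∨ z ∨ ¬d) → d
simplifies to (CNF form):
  d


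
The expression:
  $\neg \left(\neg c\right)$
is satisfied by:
  {c: True}


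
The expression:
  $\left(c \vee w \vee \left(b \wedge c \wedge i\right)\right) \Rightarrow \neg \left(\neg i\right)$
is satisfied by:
  {i: True, c: False, w: False}
  {i: True, w: True, c: False}
  {i: True, c: True, w: False}
  {i: True, w: True, c: True}
  {w: False, c: False, i: False}


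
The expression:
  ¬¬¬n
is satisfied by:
  {n: False}


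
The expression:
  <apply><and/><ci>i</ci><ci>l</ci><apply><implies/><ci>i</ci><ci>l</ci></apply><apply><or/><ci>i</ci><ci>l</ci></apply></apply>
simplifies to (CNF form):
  <apply><and/><ci>i</ci><ci>l</ci></apply>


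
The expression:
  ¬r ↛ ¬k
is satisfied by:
  {k: True, r: False}


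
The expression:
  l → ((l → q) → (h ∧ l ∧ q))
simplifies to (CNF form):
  h ∨ ¬l ∨ ¬q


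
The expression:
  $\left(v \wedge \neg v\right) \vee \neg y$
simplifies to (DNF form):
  $\neg y$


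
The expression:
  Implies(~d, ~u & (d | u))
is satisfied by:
  {d: True}


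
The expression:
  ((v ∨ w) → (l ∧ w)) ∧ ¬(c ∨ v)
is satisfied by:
  {l: True, v: False, w: False, c: False}
  {l: False, v: False, w: False, c: False}
  {l: True, w: True, v: False, c: False}


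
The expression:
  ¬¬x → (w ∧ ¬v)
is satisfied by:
  {w: True, v: False, x: False}
  {v: False, x: False, w: False}
  {w: True, v: True, x: False}
  {v: True, w: False, x: False}
  {x: True, w: True, v: False}


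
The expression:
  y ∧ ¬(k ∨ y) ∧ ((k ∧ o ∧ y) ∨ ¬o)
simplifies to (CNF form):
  False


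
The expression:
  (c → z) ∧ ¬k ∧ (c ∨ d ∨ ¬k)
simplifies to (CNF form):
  ¬k ∧ (z ∨ ¬c)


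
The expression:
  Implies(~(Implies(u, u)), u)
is always true.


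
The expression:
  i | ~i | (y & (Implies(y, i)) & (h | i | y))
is always true.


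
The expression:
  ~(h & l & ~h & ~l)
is always true.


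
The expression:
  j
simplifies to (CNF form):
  j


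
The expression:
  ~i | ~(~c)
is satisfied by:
  {c: True, i: False}
  {i: False, c: False}
  {i: True, c: True}


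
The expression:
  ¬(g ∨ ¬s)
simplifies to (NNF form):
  s ∧ ¬g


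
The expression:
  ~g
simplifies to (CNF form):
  ~g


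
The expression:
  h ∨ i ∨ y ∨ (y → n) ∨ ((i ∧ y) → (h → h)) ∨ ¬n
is always true.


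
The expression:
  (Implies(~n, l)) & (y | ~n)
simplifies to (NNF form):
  (n & y) | (l & ~n)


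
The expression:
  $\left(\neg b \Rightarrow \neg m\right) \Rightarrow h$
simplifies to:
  $h \vee \left(m \wedge \neg b\right)$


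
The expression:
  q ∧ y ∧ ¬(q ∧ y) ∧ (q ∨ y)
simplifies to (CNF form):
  False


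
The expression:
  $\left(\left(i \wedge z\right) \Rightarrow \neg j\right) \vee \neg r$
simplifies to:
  $\neg i \vee \neg j \vee \neg r \vee \neg z$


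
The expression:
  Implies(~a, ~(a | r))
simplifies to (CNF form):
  a | ~r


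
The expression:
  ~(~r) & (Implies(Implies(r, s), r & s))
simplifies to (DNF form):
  r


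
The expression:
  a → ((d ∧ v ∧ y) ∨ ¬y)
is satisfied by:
  {v: True, d: True, a: False, y: False}
  {v: True, d: False, a: False, y: False}
  {d: True, y: False, v: False, a: False}
  {y: False, d: False, v: False, a: False}
  {y: True, v: True, d: True, a: False}
  {y: True, v: True, d: False, a: False}
  {y: True, d: True, v: False, a: False}
  {y: True, d: False, v: False, a: False}
  {a: True, v: True, d: True, y: False}
  {a: True, v: True, d: False, y: False}
  {a: True, d: True, v: False, y: False}
  {a: True, d: False, v: False, y: False}
  {y: True, a: True, v: True, d: True}


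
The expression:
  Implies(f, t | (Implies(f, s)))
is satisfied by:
  {t: True, s: True, f: False}
  {t: True, s: False, f: False}
  {s: True, t: False, f: False}
  {t: False, s: False, f: False}
  {f: True, t: True, s: True}
  {f: True, t: True, s: False}
  {f: True, s: True, t: False}


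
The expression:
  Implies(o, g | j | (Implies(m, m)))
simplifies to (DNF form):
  True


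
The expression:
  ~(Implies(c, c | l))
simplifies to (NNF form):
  False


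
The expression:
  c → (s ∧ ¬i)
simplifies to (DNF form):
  (s ∧ ¬i) ∨ ¬c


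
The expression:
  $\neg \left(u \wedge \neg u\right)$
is always true.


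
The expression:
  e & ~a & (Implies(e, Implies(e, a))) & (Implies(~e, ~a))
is never true.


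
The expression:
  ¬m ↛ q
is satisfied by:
  {q: False, m: False}


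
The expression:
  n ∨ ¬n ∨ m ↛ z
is always true.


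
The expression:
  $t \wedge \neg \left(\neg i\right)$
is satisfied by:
  {t: True, i: True}


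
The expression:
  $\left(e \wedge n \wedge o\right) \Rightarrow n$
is always true.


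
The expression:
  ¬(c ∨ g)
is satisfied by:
  {g: False, c: False}


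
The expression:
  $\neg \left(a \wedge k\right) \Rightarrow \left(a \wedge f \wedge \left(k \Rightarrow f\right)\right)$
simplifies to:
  $a \wedge \left(f \vee k\right)$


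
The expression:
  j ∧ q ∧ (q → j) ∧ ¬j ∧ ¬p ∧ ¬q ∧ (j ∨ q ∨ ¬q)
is never true.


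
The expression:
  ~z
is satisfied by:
  {z: False}


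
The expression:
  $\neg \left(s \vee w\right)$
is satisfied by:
  {w: False, s: False}


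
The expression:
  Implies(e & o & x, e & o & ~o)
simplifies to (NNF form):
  ~e | ~o | ~x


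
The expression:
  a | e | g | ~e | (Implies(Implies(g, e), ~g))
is always true.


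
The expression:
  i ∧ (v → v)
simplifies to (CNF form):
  i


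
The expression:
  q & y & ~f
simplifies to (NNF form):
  q & y & ~f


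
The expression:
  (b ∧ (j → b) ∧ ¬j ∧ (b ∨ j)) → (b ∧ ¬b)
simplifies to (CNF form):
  j ∨ ¬b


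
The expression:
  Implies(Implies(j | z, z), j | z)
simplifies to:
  j | z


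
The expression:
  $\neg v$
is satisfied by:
  {v: False}


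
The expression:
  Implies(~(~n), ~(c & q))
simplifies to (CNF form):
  ~c | ~n | ~q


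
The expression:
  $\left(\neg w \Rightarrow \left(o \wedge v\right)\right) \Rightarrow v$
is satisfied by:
  {v: True, w: False}
  {w: False, v: False}
  {w: True, v: True}


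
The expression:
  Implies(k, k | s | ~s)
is always true.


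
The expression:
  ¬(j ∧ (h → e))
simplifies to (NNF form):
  (h ∧ ¬e) ∨ ¬j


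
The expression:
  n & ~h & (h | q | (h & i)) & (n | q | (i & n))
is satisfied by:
  {q: True, n: True, h: False}


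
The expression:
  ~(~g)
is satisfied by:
  {g: True}


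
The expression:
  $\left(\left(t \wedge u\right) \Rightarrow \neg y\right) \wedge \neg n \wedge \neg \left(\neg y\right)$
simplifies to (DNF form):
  $\left(y \wedge \neg n \wedge \neg t\right) \vee \left(y \wedge \neg n \wedge \neg u\right)$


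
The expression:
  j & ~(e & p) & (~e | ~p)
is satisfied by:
  {j: True, p: False, e: False}
  {j: True, e: True, p: False}
  {j: True, p: True, e: False}


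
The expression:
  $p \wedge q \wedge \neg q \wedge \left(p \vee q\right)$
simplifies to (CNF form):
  $\text{False}$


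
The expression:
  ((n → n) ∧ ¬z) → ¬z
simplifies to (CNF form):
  True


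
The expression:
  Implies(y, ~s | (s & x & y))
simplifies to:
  x | ~s | ~y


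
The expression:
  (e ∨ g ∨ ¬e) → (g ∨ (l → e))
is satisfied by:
  {g: True, e: True, l: False}
  {g: True, l: False, e: False}
  {e: True, l: False, g: False}
  {e: False, l: False, g: False}
  {g: True, e: True, l: True}
  {g: True, l: True, e: False}
  {e: True, l: True, g: False}


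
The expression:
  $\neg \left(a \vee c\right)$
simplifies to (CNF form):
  $\neg a \wedge \neg c$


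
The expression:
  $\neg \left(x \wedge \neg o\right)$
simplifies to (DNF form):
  $o \vee \neg x$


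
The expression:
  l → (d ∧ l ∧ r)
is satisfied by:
  {r: True, d: True, l: False}
  {r: True, d: False, l: False}
  {d: True, r: False, l: False}
  {r: False, d: False, l: False}
  {r: True, l: True, d: True}


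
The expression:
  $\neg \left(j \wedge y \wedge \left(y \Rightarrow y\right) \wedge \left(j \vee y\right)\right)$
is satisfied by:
  {y: False, j: False}
  {j: True, y: False}
  {y: True, j: False}


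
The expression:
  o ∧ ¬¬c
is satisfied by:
  {c: True, o: True}


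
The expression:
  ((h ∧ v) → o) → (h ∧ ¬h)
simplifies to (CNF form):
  h ∧ v ∧ ¬o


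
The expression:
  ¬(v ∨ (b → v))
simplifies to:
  b ∧ ¬v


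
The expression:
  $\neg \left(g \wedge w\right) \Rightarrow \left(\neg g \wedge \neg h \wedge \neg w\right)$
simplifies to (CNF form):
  $\left(g \vee \neg h\right) \wedge \left(g \vee \neg w\right) \wedge \left(w \vee \neg g\right)$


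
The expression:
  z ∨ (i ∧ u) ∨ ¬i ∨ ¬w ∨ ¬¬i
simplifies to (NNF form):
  True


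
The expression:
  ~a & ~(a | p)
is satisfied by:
  {p: False, a: False}


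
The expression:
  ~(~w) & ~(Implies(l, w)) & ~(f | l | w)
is never true.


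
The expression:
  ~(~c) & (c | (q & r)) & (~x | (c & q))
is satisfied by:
  {q: True, c: True, x: False}
  {c: True, x: False, q: False}
  {x: True, q: True, c: True}


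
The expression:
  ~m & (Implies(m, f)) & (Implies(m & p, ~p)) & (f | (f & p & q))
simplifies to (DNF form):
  f & ~m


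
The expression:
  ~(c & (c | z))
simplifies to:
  ~c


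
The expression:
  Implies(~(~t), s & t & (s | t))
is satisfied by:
  {s: True, t: False}
  {t: False, s: False}
  {t: True, s: True}


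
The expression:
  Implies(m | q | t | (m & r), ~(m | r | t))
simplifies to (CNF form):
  ~m & ~t & (~q | ~r)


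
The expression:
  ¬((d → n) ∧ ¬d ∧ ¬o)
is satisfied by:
  {d: True, o: True}
  {d: True, o: False}
  {o: True, d: False}


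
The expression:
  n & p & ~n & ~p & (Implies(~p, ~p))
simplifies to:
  False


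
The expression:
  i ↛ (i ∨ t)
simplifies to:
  False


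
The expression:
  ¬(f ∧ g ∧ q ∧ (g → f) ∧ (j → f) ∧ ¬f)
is always true.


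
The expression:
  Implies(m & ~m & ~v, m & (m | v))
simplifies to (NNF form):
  True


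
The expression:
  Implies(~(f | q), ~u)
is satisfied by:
  {q: True, f: True, u: False}
  {q: True, f: False, u: False}
  {f: True, q: False, u: False}
  {q: False, f: False, u: False}
  {q: True, u: True, f: True}
  {q: True, u: True, f: False}
  {u: True, f: True, q: False}


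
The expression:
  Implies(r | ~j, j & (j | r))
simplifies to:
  j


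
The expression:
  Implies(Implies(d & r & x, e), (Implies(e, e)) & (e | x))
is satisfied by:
  {x: True, e: True}
  {x: True, e: False}
  {e: True, x: False}


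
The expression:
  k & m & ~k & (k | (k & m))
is never true.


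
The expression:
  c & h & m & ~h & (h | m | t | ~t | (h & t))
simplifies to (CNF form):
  False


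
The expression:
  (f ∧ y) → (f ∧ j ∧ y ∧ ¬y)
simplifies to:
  ¬f ∨ ¬y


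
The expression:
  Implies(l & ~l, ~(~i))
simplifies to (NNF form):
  True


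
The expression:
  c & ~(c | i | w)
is never true.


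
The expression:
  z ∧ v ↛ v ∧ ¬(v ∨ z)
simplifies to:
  False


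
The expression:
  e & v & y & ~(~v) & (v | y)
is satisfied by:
  {e: True, y: True, v: True}


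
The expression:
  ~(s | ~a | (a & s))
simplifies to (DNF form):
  a & ~s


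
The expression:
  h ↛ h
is never true.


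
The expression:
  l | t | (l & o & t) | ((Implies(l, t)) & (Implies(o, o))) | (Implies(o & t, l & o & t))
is always true.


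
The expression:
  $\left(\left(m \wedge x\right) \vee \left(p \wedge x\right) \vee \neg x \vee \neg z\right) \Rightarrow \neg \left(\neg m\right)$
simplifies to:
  $m \vee \left(x \wedge z \wedge \neg p\right)$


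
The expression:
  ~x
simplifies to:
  ~x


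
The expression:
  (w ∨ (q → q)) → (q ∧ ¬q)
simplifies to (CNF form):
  False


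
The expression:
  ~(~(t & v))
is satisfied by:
  {t: True, v: True}


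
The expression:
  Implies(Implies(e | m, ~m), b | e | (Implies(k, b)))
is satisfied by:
  {b: True, m: True, e: True, k: False}
  {b: True, m: True, e: False, k: False}
  {b: True, e: True, k: False, m: False}
  {b: True, e: False, k: False, m: False}
  {m: True, e: True, k: False, b: False}
  {m: True, e: False, k: False, b: False}
  {e: True, m: False, k: False, b: False}
  {e: False, m: False, k: False, b: False}
  {b: True, m: True, k: True, e: True}
  {b: True, m: True, k: True, e: False}
  {b: True, k: True, e: True, m: False}
  {b: True, k: True, e: False, m: False}
  {k: True, m: True, e: True, b: False}
  {k: True, m: True, e: False, b: False}
  {k: True, e: True, m: False, b: False}


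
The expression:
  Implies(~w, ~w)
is always true.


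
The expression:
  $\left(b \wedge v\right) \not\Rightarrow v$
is never true.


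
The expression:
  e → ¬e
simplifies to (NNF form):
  ¬e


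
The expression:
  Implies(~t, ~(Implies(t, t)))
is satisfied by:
  {t: True}


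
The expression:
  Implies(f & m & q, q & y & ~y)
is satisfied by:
  {m: False, q: False, f: False}
  {f: True, m: False, q: False}
  {q: True, m: False, f: False}
  {f: True, q: True, m: False}
  {m: True, f: False, q: False}
  {f: True, m: True, q: False}
  {q: True, m: True, f: False}


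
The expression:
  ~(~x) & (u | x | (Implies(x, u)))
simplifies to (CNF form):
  x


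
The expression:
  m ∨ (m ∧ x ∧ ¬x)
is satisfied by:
  {m: True}


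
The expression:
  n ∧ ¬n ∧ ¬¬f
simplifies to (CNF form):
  False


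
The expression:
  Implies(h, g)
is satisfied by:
  {g: True, h: False}
  {h: False, g: False}
  {h: True, g: True}


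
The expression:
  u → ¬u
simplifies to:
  ¬u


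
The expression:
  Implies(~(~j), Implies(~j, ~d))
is always true.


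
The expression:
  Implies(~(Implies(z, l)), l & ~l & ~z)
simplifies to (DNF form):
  l | ~z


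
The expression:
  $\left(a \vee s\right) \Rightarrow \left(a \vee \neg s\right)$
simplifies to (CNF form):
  $a \vee \neg s$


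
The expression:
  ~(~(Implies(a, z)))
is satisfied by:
  {z: True, a: False}
  {a: False, z: False}
  {a: True, z: True}


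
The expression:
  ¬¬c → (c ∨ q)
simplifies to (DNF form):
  True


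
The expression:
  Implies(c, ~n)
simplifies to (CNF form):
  ~c | ~n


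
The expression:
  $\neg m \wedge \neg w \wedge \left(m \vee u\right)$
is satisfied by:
  {u: True, w: False, m: False}


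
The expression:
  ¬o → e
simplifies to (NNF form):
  e ∨ o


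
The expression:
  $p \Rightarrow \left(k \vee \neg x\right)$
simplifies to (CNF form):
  $k \vee \neg p \vee \neg x$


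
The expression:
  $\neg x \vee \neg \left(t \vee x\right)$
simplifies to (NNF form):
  $\neg x$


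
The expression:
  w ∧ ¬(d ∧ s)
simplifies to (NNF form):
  w ∧ (¬d ∨ ¬s)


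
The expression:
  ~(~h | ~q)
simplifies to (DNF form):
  h & q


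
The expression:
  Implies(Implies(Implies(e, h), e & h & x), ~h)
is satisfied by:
  {h: False, e: False, x: False}
  {x: True, h: False, e: False}
  {e: True, h: False, x: False}
  {x: True, e: True, h: False}
  {h: True, x: False, e: False}
  {x: True, h: True, e: False}
  {e: True, h: True, x: False}


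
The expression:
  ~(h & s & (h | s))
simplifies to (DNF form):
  ~h | ~s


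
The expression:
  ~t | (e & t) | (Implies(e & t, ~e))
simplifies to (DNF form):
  True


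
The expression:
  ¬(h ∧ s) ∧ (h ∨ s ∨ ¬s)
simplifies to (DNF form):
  ¬h ∨ ¬s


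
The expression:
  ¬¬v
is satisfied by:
  {v: True}


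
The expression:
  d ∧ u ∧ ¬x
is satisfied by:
  {u: True, d: True, x: False}


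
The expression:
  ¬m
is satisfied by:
  {m: False}


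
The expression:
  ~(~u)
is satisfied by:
  {u: True}


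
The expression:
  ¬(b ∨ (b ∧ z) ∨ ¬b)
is never true.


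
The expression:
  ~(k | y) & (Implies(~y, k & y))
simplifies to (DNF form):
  False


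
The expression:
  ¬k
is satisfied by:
  {k: False}


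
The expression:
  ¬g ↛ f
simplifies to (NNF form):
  f ∨ ¬g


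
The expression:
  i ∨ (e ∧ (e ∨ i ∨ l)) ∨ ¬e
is always true.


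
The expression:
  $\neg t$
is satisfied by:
  {t: False}


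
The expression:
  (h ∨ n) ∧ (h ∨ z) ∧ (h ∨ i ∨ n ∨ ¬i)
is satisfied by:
  {z: True, h: True, n: True}
  {z: True, h: True, n: False}
  {h: True, n: True, z: False}
  {h: True, n: False, z: False}
  {z: True, n: True, h: False}


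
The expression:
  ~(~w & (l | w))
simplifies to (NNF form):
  w | ~l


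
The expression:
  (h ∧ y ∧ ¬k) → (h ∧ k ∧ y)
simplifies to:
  k ∨ ¬h ∨ ¬y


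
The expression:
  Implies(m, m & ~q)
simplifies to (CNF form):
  ~m | ~q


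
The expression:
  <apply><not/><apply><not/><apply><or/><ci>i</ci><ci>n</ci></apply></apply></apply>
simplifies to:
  <apply><or/><ci>i</ci><ci>n</ci></apply>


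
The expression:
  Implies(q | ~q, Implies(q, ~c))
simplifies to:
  ~c | ~q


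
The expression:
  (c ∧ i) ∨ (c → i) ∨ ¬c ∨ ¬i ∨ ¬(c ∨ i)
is always true.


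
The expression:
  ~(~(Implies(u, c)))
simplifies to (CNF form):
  c | ~u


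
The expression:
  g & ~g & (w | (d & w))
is never true.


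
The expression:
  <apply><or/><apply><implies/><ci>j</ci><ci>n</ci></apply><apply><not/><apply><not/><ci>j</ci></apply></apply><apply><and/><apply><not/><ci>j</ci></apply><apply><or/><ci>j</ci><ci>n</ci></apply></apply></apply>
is always true.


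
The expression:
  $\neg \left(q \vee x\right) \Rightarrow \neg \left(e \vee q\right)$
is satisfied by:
  {x: True, q: True, e: False}
  {x: True, e: False, q: False}
  {q: True, e: False, x: False}
  {q: False, e: False, x: False}
  {x: True, q: True, e: True}
  {x: True, e: True, q: False}
  {q: True, e: True, x: False}


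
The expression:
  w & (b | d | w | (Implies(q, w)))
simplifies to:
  w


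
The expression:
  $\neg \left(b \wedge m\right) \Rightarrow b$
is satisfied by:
  {b: True}


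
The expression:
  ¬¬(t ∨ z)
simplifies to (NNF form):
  t ∨ z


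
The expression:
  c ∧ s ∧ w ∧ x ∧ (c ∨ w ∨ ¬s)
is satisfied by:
  {c: True, w: True, x: True, s: True}


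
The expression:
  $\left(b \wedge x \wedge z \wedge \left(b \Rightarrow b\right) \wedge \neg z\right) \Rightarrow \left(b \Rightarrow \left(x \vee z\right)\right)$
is always true.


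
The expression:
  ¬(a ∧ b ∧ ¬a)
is always true.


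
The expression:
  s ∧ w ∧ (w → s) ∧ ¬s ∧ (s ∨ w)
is never true.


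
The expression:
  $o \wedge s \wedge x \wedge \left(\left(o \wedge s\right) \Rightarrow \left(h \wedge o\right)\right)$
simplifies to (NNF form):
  $h \wedge o \wedge s \wedge x$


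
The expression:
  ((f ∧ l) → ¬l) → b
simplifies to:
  b ∨ (f ∧ l)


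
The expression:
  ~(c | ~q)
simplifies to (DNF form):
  q & ~c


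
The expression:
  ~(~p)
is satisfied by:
  {p: True}


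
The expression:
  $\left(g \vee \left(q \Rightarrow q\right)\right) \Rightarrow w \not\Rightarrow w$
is never true.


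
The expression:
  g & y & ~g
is never true.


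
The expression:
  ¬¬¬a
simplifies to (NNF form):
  ¬a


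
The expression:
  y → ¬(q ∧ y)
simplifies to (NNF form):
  ¬q ∨ ¬y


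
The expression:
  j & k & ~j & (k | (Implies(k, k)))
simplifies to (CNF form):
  False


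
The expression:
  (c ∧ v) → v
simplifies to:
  True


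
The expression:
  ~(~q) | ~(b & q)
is always true.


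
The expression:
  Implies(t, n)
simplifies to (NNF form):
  n | ~t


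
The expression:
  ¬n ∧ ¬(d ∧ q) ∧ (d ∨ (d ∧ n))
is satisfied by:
  {d: True, n: False, q: False}


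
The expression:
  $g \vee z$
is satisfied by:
  {z: True, g: True}
  {z: True, g: False}
  {g: True, z: False}


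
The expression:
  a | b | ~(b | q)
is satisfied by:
  {a: True, b: True, q: False}
  {a: True, q: False, b: False}
  {b: True, q: False, a: False}
  {b: False, q: False, a: False}
  {a: True, b: True, q: True}
  {a: True, q: True, b: False}
  {b: True, q: True, a: False}


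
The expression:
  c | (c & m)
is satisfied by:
  {c: True}


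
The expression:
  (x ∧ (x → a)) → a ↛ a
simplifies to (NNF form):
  ¬a ∨ ¬x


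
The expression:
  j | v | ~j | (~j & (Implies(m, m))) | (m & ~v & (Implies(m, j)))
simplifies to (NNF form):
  True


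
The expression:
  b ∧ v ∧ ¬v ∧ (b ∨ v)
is never true.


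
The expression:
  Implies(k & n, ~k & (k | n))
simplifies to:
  ~k | ~n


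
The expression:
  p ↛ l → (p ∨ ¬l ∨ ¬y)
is always true.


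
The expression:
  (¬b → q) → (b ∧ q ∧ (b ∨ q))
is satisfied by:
  {b: False, q: False}
  {q: True, b: True}


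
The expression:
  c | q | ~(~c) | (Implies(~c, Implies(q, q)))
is always true.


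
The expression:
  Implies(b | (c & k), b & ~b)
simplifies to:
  ~b & (~c | ~k)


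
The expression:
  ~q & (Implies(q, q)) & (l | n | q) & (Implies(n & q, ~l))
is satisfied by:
  {n: True, l: True, q: False}
  {n: True, q: False, l: False}
  {l: True, q: False, n: False}


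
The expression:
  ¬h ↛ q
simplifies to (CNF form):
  q ∨ ¬h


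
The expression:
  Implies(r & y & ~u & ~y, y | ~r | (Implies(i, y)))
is always true.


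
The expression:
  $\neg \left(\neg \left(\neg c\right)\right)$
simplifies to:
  $\neg c$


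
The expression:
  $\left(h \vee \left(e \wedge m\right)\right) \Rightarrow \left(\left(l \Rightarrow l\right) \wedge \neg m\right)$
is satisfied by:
  {h: False, m: False, e: False}
  {e: True, h: False, m: False}
  {h: True, e: False, m: False}
  {e: True, h: True, m: False}
  {m: True, e: False, h: False}


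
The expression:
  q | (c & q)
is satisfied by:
  {q: True}


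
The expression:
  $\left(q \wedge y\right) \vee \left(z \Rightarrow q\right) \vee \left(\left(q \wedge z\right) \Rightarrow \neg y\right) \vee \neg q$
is always true.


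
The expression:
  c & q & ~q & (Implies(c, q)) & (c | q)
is never true.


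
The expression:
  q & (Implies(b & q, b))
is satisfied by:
  {q: True}


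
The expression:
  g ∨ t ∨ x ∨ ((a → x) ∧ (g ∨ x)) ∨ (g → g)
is always true.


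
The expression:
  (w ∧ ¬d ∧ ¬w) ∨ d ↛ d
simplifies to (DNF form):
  False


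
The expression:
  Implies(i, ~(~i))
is always true.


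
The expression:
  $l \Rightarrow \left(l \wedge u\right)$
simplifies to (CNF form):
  $u \vee \neg l$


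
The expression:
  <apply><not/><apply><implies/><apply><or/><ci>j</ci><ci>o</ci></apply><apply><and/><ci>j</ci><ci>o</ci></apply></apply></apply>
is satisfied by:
  {j: True, o: False}
  {o: True, j: False}


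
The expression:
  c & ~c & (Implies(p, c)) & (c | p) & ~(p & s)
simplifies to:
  False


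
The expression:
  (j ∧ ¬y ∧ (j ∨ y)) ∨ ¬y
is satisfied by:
  {y: False}


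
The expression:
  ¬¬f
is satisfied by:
  {f: True}


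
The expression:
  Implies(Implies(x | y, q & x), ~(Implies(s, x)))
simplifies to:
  (s & ~x) | (x & ~q) | (y & ~x)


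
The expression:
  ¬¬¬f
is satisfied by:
  {f: False}


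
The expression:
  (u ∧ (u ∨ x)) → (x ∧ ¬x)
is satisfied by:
  {u: False}


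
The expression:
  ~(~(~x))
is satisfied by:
  {x: False}


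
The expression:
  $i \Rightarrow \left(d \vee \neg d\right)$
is always true.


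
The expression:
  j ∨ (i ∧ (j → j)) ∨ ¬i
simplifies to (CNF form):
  True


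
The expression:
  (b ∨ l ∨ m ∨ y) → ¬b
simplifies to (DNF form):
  ¬b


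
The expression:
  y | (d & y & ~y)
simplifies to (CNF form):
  y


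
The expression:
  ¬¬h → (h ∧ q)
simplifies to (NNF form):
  q ∨ ¬h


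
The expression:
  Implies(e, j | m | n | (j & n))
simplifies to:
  j | m | n | ~e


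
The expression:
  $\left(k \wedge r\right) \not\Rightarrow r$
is never true.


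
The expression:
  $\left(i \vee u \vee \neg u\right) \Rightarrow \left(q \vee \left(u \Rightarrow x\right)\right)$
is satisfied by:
  {x: True, q: True, u: False}
  {x: True, u: False, q: False}
  {q: True, u: False, x: False}
  {q: False, u: False, x: False}
  {x: True, q: True, u: True}
  {x: True, u: True, q: False}
  {q: True, u: True, x: False}


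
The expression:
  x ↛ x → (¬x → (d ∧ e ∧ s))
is always true.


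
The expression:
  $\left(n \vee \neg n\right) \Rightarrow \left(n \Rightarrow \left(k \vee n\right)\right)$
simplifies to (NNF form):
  $\text{True}$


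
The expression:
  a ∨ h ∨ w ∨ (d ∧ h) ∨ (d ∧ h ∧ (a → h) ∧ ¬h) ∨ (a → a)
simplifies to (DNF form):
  True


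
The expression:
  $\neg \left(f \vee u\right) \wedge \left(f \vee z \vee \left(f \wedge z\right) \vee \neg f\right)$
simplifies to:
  $\neg f \wedge \neg u$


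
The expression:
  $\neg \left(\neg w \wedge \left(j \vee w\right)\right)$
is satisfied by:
  {w: True, j: False}
  {j: False, w: False}
  {j: True, w: True}


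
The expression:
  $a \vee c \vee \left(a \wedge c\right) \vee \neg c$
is always true.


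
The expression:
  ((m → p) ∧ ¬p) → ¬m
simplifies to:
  True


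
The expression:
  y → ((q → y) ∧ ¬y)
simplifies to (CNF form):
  ¬y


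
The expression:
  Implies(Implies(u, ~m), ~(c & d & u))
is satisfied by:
  {m: True, u: False, c: False, d: False}
  {m: False, u: False, c: False, d: False}
  {d: True, m: True, u: False, c: False}
  {d: True, m: False, u: False, c: False}
  {m: True, c: True, d: False, u: False}
  {c: True, d: False, u: False, m: False}
  {d: True, c: True, m: True, u: False}
  {d: True, c: True, m: False, u: False}
  {m: True, u: True, d: False, c: False}
  {u: True, d: False, c: False, m: False}
  {m: True, d: True, u: True, c: False}
  {d: True, u: True, m: False, c: False}
  {m: True, c: True, u: True, d: False}
  {c: True, u: True, d: False, m: False}
  {d: True, c: True, u: True, m: True}


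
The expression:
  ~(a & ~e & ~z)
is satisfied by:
  {z: True, e: True, a: False}
  {z: True, e: False, a: False}
  {e: True, z: False, a: False}
  {z: False, e: False, a: False}
  {a: True, z: True, e: True}
  {a: True, z: True, e: False}
  {a: True, e: True, z: False}


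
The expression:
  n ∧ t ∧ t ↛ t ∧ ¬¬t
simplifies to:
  False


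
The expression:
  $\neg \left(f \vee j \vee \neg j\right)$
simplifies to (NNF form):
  $\text{False}$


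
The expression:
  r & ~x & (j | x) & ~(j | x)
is never true.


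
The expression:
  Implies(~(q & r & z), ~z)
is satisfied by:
  {r: True, q: True, z: False}
  {r: True, q: False, z: False}
  {q: True, r: False, z: False}
  {r: False, q: False, z: False}
  {r: True, z: True, q: True}


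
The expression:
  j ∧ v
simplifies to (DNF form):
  j ∧ v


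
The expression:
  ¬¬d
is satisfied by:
  {d: True}


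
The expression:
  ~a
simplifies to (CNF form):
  ~a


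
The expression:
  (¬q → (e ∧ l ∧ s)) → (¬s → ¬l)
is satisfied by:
  {s: True, l: False, q: False}
  {l: False, q: False, s: False}
  {q: True, s: True, l: False}
  {q: True, l: False, s: False}
  {s: True, l: True, q: False}
  {l: True, s: False, q: False}
  {q: True, l: True, s: True}


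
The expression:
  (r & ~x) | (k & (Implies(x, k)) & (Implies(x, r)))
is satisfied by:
  {r: True, k: True, x: False}
  {r: True, x: False, k: False}
  {k: True, x: False, r: False}
  {r: True, k: True, x: True}


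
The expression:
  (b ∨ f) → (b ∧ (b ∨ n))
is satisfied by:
  {b: True, f: False}
  {f: False, b: False}
  {f: True, b: True}


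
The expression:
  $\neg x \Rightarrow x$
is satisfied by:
  {x: True}


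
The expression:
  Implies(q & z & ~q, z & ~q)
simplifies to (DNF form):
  True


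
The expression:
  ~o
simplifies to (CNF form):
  ~o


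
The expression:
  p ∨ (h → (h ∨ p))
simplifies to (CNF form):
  True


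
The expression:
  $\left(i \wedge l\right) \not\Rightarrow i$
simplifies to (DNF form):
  $\text{False}$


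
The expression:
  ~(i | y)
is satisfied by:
  {i: False, y: False}


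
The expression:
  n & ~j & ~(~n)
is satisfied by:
  {n: True, j: False}


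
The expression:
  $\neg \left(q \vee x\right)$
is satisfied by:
  {q: False, x: False}


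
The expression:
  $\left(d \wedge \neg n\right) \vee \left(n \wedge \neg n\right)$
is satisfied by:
  {d: True, n: False}


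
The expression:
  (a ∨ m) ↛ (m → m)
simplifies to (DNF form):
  False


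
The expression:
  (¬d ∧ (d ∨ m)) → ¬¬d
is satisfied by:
  {d: True, m: False}
  {m: False, d: False}
  {m: True, d: True}


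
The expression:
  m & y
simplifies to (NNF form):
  m & y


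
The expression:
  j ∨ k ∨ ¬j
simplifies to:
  True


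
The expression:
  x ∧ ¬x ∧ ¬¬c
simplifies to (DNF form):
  False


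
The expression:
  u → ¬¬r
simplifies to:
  r ∨ ¬u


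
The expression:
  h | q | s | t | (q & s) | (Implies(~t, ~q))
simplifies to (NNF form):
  True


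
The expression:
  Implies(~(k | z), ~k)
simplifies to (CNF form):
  True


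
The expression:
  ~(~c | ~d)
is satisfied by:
  {c: True, d: True}


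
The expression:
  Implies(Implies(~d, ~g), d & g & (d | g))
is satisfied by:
  {g: True}


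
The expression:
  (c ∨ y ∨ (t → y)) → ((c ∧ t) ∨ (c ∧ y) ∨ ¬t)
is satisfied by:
  {c: True, t: False, y: False}
  {t: False, y: False, c: False}
  {c: True, y: True, t: False}
  {y: True, t: False, c: False}
  {c: True, t: True, y: False}
  {t: True, c: False, y: False}
  {c: True, y: True, t: True}


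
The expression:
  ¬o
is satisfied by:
  {o: False}


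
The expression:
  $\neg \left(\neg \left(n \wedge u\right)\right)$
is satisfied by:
  {u: True, n: True}


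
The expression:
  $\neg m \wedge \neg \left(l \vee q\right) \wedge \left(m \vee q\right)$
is never true.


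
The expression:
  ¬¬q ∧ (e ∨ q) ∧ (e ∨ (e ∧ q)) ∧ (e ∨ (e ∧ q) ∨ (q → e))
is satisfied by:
  {e: True, q: True}


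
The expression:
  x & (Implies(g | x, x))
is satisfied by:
  {x: True}


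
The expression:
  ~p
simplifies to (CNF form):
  ~p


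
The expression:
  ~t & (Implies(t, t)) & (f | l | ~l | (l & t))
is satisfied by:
  {t: False}


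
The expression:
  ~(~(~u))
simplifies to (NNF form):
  ~u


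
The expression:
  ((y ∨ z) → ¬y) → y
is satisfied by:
  {y: True}


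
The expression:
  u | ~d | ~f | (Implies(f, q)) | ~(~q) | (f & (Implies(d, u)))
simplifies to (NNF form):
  q | u | ~d | ~f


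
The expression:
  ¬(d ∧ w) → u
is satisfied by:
  {d: True, u: True, w: True}
  {d: True, u: True, w: False}
  {u: True, w: True, d: False}
  {u: True, w: False, d: False}
  {d: True, w: True, u: False}


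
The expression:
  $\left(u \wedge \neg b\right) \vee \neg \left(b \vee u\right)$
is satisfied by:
  {b: False}


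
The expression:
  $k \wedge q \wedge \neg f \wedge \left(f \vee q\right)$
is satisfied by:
  {q: True, k: True, f: False}


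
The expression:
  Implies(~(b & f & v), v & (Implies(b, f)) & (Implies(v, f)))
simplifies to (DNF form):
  f & v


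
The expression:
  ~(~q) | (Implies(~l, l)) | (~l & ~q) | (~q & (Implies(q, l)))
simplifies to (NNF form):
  True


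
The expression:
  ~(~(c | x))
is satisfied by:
  {x: True, c: True}
  {x: True, c: False}
  {c: True, x: False}


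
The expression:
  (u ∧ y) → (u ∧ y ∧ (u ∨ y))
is always true.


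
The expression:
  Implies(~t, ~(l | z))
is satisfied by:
  {t: True, z: False, l: False}
  {t: True, l: True, z: False}
  {t: True, z: True, l: False}
  {t: True, l: True, z: True}
  {l: False, z: False, t: False}


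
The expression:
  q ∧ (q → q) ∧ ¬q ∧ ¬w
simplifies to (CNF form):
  False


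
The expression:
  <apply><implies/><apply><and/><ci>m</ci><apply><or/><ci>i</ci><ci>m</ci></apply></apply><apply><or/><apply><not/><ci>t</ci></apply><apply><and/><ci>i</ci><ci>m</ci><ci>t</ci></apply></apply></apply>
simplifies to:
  <apply><or/><ci>i</ci><apply><not/><ci>m</ci></apply><apply><not/><ci>t</ci></apply></apply>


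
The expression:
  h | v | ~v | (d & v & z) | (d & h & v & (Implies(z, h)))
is always true.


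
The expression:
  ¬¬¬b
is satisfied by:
  {b: False}


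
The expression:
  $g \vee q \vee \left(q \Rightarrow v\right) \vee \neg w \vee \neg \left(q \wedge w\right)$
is always true.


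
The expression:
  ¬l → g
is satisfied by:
  {l: True, g: True}
  {l: True, g: False}
  {g: True, l: False}


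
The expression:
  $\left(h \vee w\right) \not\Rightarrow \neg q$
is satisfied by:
  {h: True, w: True, q: True}
  {h: True, q: True, w: False}
  {w: True, q: True, h: False}


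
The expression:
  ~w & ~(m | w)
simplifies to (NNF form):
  ~m & ~w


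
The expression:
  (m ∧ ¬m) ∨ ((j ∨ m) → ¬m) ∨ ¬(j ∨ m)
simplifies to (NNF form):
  ¬m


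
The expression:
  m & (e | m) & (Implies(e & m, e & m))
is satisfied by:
  {m: True}


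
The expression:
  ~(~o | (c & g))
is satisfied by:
  {o: True, g: False, c: False}
  {o: True, c: True, g: False}
  {o: True, g: True, c: False}


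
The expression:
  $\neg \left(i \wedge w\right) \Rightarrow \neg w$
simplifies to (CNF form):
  $i \vee \neg w$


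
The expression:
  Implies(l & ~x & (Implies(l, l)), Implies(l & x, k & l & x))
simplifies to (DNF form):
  True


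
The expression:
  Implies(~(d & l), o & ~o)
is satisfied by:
  {d: True, l: True}


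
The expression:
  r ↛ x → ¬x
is always true.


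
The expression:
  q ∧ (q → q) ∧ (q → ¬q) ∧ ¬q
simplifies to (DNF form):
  False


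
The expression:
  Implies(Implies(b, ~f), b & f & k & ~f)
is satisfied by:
  {b: True, f: True}


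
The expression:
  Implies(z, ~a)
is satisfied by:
  {z: False, a: False}
  {a: True, z: False}
  {z: True, a: False}


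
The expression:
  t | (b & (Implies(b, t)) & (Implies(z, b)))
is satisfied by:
  {t: True}


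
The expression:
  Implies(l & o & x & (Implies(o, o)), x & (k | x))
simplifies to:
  True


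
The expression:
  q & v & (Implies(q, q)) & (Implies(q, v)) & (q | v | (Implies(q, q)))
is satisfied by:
  {q: True, v: True}


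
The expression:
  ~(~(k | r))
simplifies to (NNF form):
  k | r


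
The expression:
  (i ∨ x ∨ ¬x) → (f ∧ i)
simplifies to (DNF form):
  f ∧ i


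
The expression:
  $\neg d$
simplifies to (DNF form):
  $\neg d$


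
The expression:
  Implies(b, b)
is always true.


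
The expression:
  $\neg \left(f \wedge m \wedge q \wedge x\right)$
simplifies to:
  $\neg f \vee \neg m \vee \neg q \vee \neg x$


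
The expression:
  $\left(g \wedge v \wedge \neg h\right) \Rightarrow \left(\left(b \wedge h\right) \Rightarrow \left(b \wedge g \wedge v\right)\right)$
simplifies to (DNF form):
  $\text{True}$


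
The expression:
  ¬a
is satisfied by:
  {a: False}


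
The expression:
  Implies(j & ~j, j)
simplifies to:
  True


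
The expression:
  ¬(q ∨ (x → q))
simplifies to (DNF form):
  x ∧ ¬q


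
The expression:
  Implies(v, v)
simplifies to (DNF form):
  True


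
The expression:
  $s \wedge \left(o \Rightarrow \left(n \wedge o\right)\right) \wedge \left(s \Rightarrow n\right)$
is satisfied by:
  {s: True, n: True}


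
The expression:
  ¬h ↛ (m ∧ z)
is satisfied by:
  {h: False, m: False, z: False}
  {z: True, h: False, m: False}
  {m: True, h: False, z: False}


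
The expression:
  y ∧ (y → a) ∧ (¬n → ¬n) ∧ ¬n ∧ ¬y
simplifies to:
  False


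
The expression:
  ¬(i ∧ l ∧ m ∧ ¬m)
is always true.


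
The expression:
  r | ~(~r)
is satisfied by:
  {r: True}


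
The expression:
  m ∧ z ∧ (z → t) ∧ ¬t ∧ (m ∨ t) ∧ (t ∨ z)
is never true.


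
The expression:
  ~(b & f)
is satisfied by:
  {b: False, f: False}
  {f: True, b: False}
  {b: True, f: False}


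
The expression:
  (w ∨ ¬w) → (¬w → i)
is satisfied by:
  {i: True, w: True}
  {i: True, w: False}
  {w: True, i: False}


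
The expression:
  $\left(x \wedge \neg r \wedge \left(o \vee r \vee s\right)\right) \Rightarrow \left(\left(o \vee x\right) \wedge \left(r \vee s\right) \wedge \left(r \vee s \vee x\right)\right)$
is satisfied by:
  {r: True, s: True, o: False, x: False}
  {r: True, s: False, o: False, x: False}
  {s: True, r: False, o: False, x: False}
  {r: False, s: False, o: False, x: False}
  {r: True, x: True, s: True, o: False}
  {r: True, x: True, s: False, o: False}
  {x: True, s: True, r: False, o: False}
  {x: True, r: False, s: False, o: False}
  {r: True, o: True, s: True, x: False}
  {r: True, o: True, s: False, x: False}
  {o: True, s: True, r: False, x: False}
  {o: True, r: False, s: False, x: False}
  {x: True, o: True, r: True, s: True}
  {x: True, o: True, r: True, s: False}
  {x: True, o: True, s: True, r: False}
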